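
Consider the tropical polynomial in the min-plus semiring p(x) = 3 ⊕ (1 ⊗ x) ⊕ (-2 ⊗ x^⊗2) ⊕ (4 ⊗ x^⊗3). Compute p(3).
p(3) = 3

A tropical monomial a ⊗ x^⊗i evaluates to a + i · x. Evaluating each term at x = 3:
  Term 0 contributes 3 + 0 · 3 = 3
  Term 1 contributes 1 + 1 · 3 = 4
  Term 2 contributes -2 + 2 · 3 = 4
  Term 3 contributes 4 + 3 · 3 = 13
p(3) = ⊕ of these = min[3, 4, 4, 13] = 3.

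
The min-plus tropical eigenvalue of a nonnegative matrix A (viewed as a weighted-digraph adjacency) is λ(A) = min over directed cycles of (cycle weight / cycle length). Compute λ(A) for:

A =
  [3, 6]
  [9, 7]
λ(A) = 3

Enumerate directed cycles and compute their means (weight / length). Sample:
  cycle 0 → 0: weight = 3, length = 1, mean = 3/1 ≈ 3.000
  cycle 1 → 1: weight = 7, length = 1, mean = 7/1 ≈ 7.000
  cycle 0 → 1 → 0: weight = 15, length = 2, mean = 15/2 ≈ 7.500
  cycle 1 → 0 → 1: weight = 15, length = 2, mean = 15/2 ≈ 7.500
Minimum mean = 3.000, attained e.g. along the cycle 0 → 0 with weight 3 and length 1. So λ(A) = 3/1 = 3.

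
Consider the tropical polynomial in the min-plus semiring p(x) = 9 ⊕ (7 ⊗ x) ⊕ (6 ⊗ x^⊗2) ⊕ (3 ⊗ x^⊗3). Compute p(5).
p(5) = 9

A tropical monomial a ⊗ x^⊗i evaluates to a + i · x. Evaluating each term at x = 5:
  Term 0 contributes 9 + 0 · 5 = 9
  Term 1 contributes 7 + 1 · 5 = 12
  Term 2 contributes 6 + 2 · 5 = 16
  Term 3 contributes 3 + 3 · 5 = 18
p(5) = ⊕ of these = min[9, 12, 16, 18] = 9.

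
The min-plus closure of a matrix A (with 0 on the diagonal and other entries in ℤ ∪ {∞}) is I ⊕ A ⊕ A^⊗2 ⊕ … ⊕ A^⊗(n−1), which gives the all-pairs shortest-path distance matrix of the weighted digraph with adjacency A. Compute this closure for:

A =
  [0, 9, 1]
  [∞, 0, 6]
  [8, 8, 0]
Closure =
  [0, 9, 1]
  [14, 0, 6]
  [8, 8, 0]

This is the Floyd-Warshall all-pairs shortest-path computation. For each intermediate vertex k = 0, 1, …, 2, update dist[i][j] ← min(dist[i][j], dist[i][k] + dist[k][j]). The final matrix gives, for each (i, j), the minimum total weight of any directed path from i to j (possibly empty when i = j).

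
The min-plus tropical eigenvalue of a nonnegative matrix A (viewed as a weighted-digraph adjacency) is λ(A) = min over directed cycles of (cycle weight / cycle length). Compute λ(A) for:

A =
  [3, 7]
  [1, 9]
λ(A) = 3

Enumerate directed cycles and compute their means (weight / length). Sample:
  cycle 0 → 0: weight = 3, length = 1, mean = 3/1 ≈ 3.000
  cycle 1 → 1: weight = 9, length = 1, mean = 9/1 ≈ 9.000
  cycle 0 → 1 → 0: weight = 8, length = 2, mean = 8/2 ≈ 4.000
  cycle 1 → 0 → 1: weight = 8, length = 2, mean = 8/2 ≈ 4.000
Minimum mean = 3.000, attained e.g. along the cycle 0 → 0 with weight 3 and length 1. So λ(A) = 3/1 = 3.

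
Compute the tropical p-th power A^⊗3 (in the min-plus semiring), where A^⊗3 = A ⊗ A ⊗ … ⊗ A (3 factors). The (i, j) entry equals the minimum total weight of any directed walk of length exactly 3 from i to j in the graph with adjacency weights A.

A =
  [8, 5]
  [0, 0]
A^⊗3 =
  [5, 5]
  [0, 0]

Each entry (A^⊗3)_ij equals the minimum over all length-3 walks i = v_0 → v_1 → … → v_3 = j of Σ_t A[v_t][v_{t+1}]. For example, for (i, j) = (0, 1) we minimise over 4 possible intermediate vertex sequences; the minimum is 5, attained along the walk 0 → 1 → 1 → 1.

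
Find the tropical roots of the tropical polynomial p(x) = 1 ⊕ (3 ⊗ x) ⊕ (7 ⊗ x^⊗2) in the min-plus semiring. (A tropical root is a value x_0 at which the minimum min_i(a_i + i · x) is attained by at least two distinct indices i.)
Roots: {-4, -2}

Each tropical root is a break point of the lower envelope of the lines y = a_i + i · x (there are 3 lines, with slopes 0, 1, ..., 2). Only the lines that attain the minimum somewhere contribute to roots; other lines are dominated. Here the surviving (envelope) indices are i = 2, i = 1, i = 0.
Intersections between consecutive envelope lines give the roots: for adjacent envelope indices i < j the intersection is x = (a_i − a_j) / (j − i). Reading off the sorted break points: {-4, -2}.
Verification: at each break x_0, at least two indices attain the minimum of min_i(a_i + i · x_0).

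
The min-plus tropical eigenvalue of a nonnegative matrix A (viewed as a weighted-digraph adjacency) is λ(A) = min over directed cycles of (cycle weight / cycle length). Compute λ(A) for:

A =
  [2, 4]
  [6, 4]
λ(A) = 2

Enumerate directed cycles and compute their means (weight / length). Sample:
  cycle 0 → 0: weight = 2, length = 1, mean = 2/1 ≈ 2.000
  cycle 1 → 1: weight = 4, length = 1, mean = 4/1 ≈ 4.000
  cycle 0 → 1 → 0: weight = 10, length = 2, mean = 10/2 ≈ 5.000
  cycle 1 → 0 → 1: weight = 10, length = 2, mean = 10/2 ≈ 5.000
Minimum mean = 2.000, attained e.g. along the cycle 0 → 0 with weight 2 and length 1. So λ(A) = 2/1 = 2.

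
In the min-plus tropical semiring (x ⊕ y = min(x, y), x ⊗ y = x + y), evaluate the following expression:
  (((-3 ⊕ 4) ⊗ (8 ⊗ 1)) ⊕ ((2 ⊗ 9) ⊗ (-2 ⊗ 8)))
(((-3 ⊕ 4) ⊗ (8 ⊗ 1)) ⊕ ((2 ⊗ 9) ⊗ (-2 ⊗ 8))) = 6

Expand innermost to outermost. Recall ⊕ takes the minimum of its arguments and ⊗ takes their sum. Working out the expression (((-3 ⊕ 4) ⊗ (8 ⊗ 1)) ⊕ ((2 ⊗ 9) ⊗ (-2 ⊗ 8))) gives 6.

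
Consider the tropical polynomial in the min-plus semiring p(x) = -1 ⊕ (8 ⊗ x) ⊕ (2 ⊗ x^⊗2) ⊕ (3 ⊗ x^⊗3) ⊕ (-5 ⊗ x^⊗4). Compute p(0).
p(0) = -5

A tropical monomial a ⊗ x^⊗i evaluates to a + i · x. Evaluating each term at x = 0:
  Term 0 contributes -1 + 0 · 0 = -1
  Term 1 contributes 8 + 1 · 0 = 8
  Term 2 contributes 2 + 2 · 0 = 2
  Term 3 contributes 3 + 3 · 0 = 3
  Term 4 contributes -5 + 4 · 0 = -5
p(0) = ⊕ of these = min[-1, 8, 2, 3, -5] = -5.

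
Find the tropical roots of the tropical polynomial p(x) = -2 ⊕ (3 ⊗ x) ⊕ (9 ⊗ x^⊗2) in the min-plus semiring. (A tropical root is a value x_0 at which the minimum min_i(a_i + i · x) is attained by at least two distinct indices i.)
Roots: {-6, -5}

Each tropical root is a break point of the lower envelope of the lines y = a_i + i · x (there are 3 lines, with slopes 0, 1, ..., 2). Only the lines that attain the minimum somewhere contribute to roots; other lines are dominated. Here the surviving (envelope) indices are i = 2, i = 1, i = 0.
Intersections between consecutive envelope lines give the roots: for adjacent envelope indices i < j the intersection is x = (a_i − a_j) / (j − i). Reading off the sorted break points: {-6, -5}.
Verification: at each break x_0, at least two indices attain the minimum of min_i(a_i + i · x_0).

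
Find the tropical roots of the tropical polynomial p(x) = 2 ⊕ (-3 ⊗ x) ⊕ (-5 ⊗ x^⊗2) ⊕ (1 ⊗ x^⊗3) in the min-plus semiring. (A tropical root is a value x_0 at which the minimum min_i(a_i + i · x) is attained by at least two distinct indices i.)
Roots: {-6, 2, 5}

Each tropical root is a break point of the lower envelope of the lines y = a_i + i · x (there are 4 lines, with slopes 0, 1, ..., 3). Only the lines that attain the minimum somewhere contribute to roots; other lines are dominated. Here the surviving (envelope) indices are i = 3, i = 2, i = 1, i = 0.
Intersections between consecutive envelope lines give the roots: for adjacent envelope indices i < j the intersection is x = (a_i − a_j) / (j − i). Reading off the sorted break points: {-6, 2, 5}.
Verification: at each break x_0, at least two indices attain the minimum of min_i(a_i + i · x_0).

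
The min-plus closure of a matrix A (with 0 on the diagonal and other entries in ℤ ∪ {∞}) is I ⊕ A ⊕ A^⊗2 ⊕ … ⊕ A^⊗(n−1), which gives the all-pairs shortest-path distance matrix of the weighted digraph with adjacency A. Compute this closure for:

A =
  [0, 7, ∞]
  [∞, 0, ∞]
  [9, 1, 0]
Closure =
  [0, 7, ∞]
  [∞, 0, ∞]
  [9, 1, 0]

This is the Floyd-Warshall all-pairs shortest-path computation. For each intermediate vertex k = 0, 1, …, 2, update dist[i][j] ← min(dist[i][j], dist[i][k] + dist[k][j]). The final matrix gives, for each (i, j), the minimum total weight of any directed path from i to j (possibly empty when i = j).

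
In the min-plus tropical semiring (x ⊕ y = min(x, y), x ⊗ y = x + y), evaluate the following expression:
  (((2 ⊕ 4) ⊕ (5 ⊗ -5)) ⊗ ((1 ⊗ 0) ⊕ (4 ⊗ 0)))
(((2 ⊕ 4) ⊕ (5 ⊗ -5)) ⊗ ((1 ⊗ 0) ⊕ (4 ⊗ 0))) = 1

Expand innermost to outermost. Recall ⊕ takes the minimum of its arguments and ⊗ takes their sum. Working out the expression (((2 ⊕ 4) ⊕ (5 ⊗ -5)) ⊗ ((1 ⊗ 0) ⊕ (4 ⊗ 0))) gives 1.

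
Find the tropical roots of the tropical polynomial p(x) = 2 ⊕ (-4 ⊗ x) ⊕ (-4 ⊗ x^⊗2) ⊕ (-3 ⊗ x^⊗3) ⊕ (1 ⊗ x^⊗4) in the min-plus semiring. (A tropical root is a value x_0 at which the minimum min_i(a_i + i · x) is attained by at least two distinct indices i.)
Roots: {-4, -1, 0, 6}

Each tropical root is a break point of the lower envelope of the lines y = a_i + i · x (there are 5 lines, with slopes 0, 1, ..., 4). Only the lines that attain the minimum somewhere contribute to roots; other lines are dominated. Here the surviving (envelope) indices are i = 4, i = 3, i = 2, i = 1, i = 0.
Intersections between consecutive envelope lines give the roots: for adjacent envelope indices i < j the intersection is x = (a_i − a_j) / (j − i). Reading off the sorted break points: {-4, -1, 0, 6}.
Verification: at each break x_0, at least two indices attain the minimum of min_i(a_i + i · x_0).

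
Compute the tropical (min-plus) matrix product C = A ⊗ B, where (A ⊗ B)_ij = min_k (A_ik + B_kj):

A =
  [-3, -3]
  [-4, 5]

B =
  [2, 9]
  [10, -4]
A ⊗ B =
  [-1, -7]
  [-2, 1]

Apply the min-plus product entry-by-entry:
  C[0][0] = min over k of (A[0][0] + B[0][0] = -3 + 2 = -1, A[0][1] + B[1][0] = -3 + 10 = 7) = -1 (attained at k = 0)
  C[0][1] = min over k of (A[0][0] + B[0][1] = -3 + 9 = 6, A[0][1] + B[1][1] = -3 + -4 = -7) = -7 (attained at k = 1)
  C[1][0] = min over k of (A[1][0] + B[0][0] = -4 + 2 = -2, A[1][1] + B[1][0] = 5 + 10 = 15) = -2 (attained at k = 0)
  C[1][1] = min over k of (A[1][0] + B[0][1] = -4 + 9 = 5, A[1][1] + B[1][1] = 5 + -4 = 1) = 1 (attained at k = 1)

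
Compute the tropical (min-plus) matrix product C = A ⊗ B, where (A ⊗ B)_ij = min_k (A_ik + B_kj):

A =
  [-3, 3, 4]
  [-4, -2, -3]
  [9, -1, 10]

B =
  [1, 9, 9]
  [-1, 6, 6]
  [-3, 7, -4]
A ⊗ B =
  [-2, 6, 0]
  [-6, 4, -7]
  [-2, 5, 5]

Apply the min-plus product entry-by-entry:
  C[0][0] = min over k of (A[0][0] + B[0][0] = -3 + 1 = -2, A[0][1] + B[1][0] = 3 + -1 = 2, A[0][2] + B[2][0] = 4 + -3 = 1) = -2 (attained at k = 0)
  C[0][1] = min over k of (A[0][0] + B[0][1] = -3 + 9 = 6, A[0][1] + B[1][1] = 3 + 6 = 9, A[0][2] + B[2][1] = 4 + 7 = 11) = 6 (attained at k = 0)
  C[0][2] = min over k of (A[0][0] + B[0][2] = -3 + 9 = 6, A[0][1] + B[1][2] = 3 + 6 = 9, A[0][2] + B[2][2] = 4 + -4 = 0) = 0 (attained at k = 2)
  C[1][0] = min over k of (A[1][0] + B[0][0] = -4 + 1 = -3, A[1][1] + B[1][0] = -2 + -1 = -3, A[1][2] + B[2][0] = -3 + -3 = -6) = -6 (attained at k = 2)
  C[1][1] = min over k of (A[1][0] + B[0][1] = -4 + 9 = 5, A[1][1] + B[1][1] = -2 + 6 = 4, A[1][2] + B[2][1] = -3 + 7 = 4) = 4 (attained at k = 1)
  C[1][2] = min over k of (A[1][0] + B[0][2] = -4 + 9 = 5, A[1][1] + B[1][2] = -2 + 6 = 4, A[1][2] + B[2][2] = -3 + -4 = -7) = -7 (attained at k = 2)
  C[2][0] = min over k of (A[2][0] + B[0][0] = 9 + 1 = 10, A[2][1] + B[1][0] = -1 + -1 = -2, A[2][2] + B[2][0] = 10 + -3 = 7) = -2 (attained at k = 1)
  C[2][1] = min over k of (A[2][0] + B[0][1] = 9 + 9 = 18, A[2][1] + B[1][1] = -1 + 6 = 5, A[2][2] + B[2][1] = 10 + 7 = 17) = 5 (attained at k = 1)
  C[2][2] = min over k of (A[2][0] + B[0][2] = 9 + 9 = 18, A[2][1] + B[1][2] = -1 + 6 = 5, A[2][2] + B[2][2] = 10 + -4 = 6) = 5 (attained at k = 1)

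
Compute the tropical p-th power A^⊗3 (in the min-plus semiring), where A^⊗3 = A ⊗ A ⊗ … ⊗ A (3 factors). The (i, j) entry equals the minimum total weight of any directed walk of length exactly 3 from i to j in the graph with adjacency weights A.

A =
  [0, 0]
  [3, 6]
A^⊗3 =
  [0, 0]
  [3, 3]

Each entry (A^⊗3)_ij equals the minimum over all length-3 walks i = v_0 → v_1 → … → v_3 = j of Σ_t A[v_t][v_{t+1}]. For example, for (i, j) = (0, 1) we minimise over 4 possible intermediate vertex sequences; the minimum is 0, attained along the walk 0 → 0 → 0 → 1.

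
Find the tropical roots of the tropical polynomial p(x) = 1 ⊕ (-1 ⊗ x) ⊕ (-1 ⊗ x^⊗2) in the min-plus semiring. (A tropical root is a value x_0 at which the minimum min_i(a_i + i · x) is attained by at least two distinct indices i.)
Roots: {0, 2}

Each tropical root is a break point of the lower envelope of the lines y = a_i + i · x (there are 3 lines, with slopes 0, 1, ..., 2). Only the lines that attain the minimum somewhere contribute to roots; other lines are dominated. Here the surviving (envelope) indices are i = 2, i = 1, i = 0.
Intersections between consecutive envelope lines give the roots: for adjacent envelope indices i < j the intersection is x = (a_i − a_j) / (j − i). Reading off the sorted break points: {0, 2}.
Verification: at each break x_0, at least two indices attain the minimum of min_i(a_i + i · x_0).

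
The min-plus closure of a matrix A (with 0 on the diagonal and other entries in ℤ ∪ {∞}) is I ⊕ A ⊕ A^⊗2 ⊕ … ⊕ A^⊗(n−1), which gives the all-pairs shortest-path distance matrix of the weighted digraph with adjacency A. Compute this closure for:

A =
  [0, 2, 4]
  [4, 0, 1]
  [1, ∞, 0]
Closure =
  [0, 2, 3]
  [2, 0, 1]
  [1, 3, 0]

This is the Floyd-Warshall all-pairs shortest-path computation. For each intermediate vertex k = 0, 1, …, 2, update dist[i][j] ← min(dist[i][j], dist[i][k] + dist[k][j]). The final matrix gives, for each (i, j), the minimum total weight of any directed path from i to j (possibly empty when i = j).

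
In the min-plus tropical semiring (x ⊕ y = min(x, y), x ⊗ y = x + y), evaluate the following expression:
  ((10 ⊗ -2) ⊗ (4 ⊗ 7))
((10 ⊗ -2) ⊗ (4 ⊗ 7)) = 19

Expand innermost to outermost. Recall ⊕ takes the minimum of its arguments and ⊗ takes their sum. Working out the expression ((10 ⊗ -2) ⊗ (4 ⊗ 7)) gives 19.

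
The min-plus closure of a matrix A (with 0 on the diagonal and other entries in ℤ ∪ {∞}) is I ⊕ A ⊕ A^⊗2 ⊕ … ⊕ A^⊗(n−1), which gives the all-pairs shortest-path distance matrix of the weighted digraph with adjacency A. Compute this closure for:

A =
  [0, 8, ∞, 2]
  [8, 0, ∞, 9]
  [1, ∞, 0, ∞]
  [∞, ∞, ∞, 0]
Closure =
  [0, 8, ∞, 2]
  [8, 0, ∞, 9]
  [1, 9, 0, 3]
  [∞, ∞, ∞, 0]

This is the Floyd-Warshall all-pairs shortest-path computation. For each intermediate vertex k = 0, 1, …, 3, update dist[i][j] ← min(dist[i][j], dist[i][k] + dist[k][j]). The final matrix gives, for each (i, j), the minimum total weight of any directed path from i to j (possibly empty when i = j).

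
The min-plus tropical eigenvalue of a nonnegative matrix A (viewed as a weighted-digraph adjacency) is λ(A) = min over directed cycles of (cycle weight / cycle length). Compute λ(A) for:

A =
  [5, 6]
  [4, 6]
λ(A) = 5

Enumerate directed cycles and compute their means (weight / length). Sample:
  cycle 0 → 0: weight = 5, length = 1, mean = 5/1 ≈ 5.000
  cycle 1 → 1: weight = 6, length = 1, mean = 6/1 ≈ 6.000
  cycle 0 → 1 → 0: weight = 10, length = 2, mean = 10/2 ≈ 5.000
  cycle 1 → 0 → 1: weight = 10, length = 2, mean = 10/2 ≈ 5.000
Minimum mean = 5.000, attained e.g. along the cycle 0 → 0 with weight 5 and length 1. So λ(A) = 5/1 = 5.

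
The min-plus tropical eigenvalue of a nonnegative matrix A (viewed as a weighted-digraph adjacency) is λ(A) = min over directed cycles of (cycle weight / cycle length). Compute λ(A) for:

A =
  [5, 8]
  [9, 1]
λ(A) = 1

Enumerate directed cycles and compute their means (weight / length). Sample:
  cycle 0 → 0: weight = 5, length = 1, mean = 5/1 ≈ 5.000
  cycle 1 → 1: weight = 1, length = 1, mean = 1/1 ≈ 1.000
  cycle 0 → 1 → 0: weight = 17, length = 2, mean = 17/2 ≈ 8.500
  cycle 1 → 0 → 1: weight = 17, length = 2, mean = 17/2 ≈ 8.500
Minimum mean = 1.000, attained e.g. along the cycle 1 → 1 with weight 1 and length 1. So λ(A) = 1/1 = 1.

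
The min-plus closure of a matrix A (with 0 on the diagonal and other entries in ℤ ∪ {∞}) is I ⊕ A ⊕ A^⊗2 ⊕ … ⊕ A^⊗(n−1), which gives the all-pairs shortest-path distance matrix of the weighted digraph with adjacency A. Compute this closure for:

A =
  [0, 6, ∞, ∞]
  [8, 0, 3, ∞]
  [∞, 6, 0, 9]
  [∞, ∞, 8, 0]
Closure =
  [0, 6, 9, 18]
  [8, 0, 3, 12]
  [14, 6, 0, 9]
  [22, 14, 8, 0]

This is the Floyd-Warshall all-pairs shortest-path computation. For each intermediate vertex k = 0, 1, …, 3, update dist[i][j] ← min(dist[i][j], dist[i][k] + dist[k][j]). The final matrix gives, for each (i, j), the minimum total weight of any directed path from i to j (possibly empty when i = j).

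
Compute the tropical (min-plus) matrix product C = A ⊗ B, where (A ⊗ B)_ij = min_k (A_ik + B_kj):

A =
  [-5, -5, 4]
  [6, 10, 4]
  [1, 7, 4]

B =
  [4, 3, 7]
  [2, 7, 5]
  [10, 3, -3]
A ⊗ B =
  [-3, -2, 0]
  [10, 7, 1]
  [5, 4, 1]

Apply the min-plus product entry-by-entry:
  C[0][0] = min over k of (A[0][0] + B[0][0] = -5 + 4 = -1, A[0][1] + B[1][0] = -5 + 2 = -3, A[0][2] + B[2][0] = 4 + 10 = 14) = -3 (attained at k = 1)
  C[0][1] = min over k of (A[0][0] + B[0][1] = -5 + 3 = -2, A[0][1] + B[1][1] = -5 + 7 = 2, A[0][2] + B[2][1] = 4 + 3 = 7) = -2 (attained at k = 0)
  C[0][2] = min over k of (A[0][0] + B[0][2] = -5 + 7 = 2, A[0][1] + B[1][2] = -5 + 5 = 0, A[0][2] + B[2][2] = 4 + -3 = 1) = 0 (attained at k = 1)
  C[1][0] = min over k of (A[1][0] + B[0][0] = 6 + 4 = 10, A[1][1] + B[1][0] = 10 + 2 = 12, A[1][2] + B[2][0] = 4 + 10 = 14) = 10 (attained at k = 0)
  C[1][1] = min over k of (A[1][0] + B[0][1] = 6 + 3 = 9, A[1][1] + B[1][1] = 10 + 7 = 17, A[1][2] + B[2][1] = 4 + 3 = 7) = 7 (attained at k = 2)
  C[1][2] = min over k of (A[1][0] + B[0][2] = 6 + 7 = 13, A[1][1] + B[1][2] = 10 + 5 = 15, A[1][2] + B[2][2] = 4 + -3 = 1) = 1 (attained at k = 2)
  C[2][0] = min over k of (A[2][0] + B[0][0] = 1 + 4 = 5, A[2][1] + B[1][0] = 7 + 2 = 9, A[2][2] + B[2][0] = 4 + 10 = 14) = 5 (attained at k = 0)
  C[2][1] = min over k of (A[2][0] + B[0][1] = 1 + 3 = 4, A[2][1] + B[1][1] = 7 + 7 = 14, A[2][2] + B[2][1] = 4 + 3 = 7) = 4 (attained at k = 0)
  C[2][2] = min over k of (A[2][0] + B[0][2] = 1 + 7 = 8, A[2][1] + B[1][2] = 7 + 5 = 12, A[2][2] + B[2][2] = 4 + -3 = 1) = 1 (attained at k = 2)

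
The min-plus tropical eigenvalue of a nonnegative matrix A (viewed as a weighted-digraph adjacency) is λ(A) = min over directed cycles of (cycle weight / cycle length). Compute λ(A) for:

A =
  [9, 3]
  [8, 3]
λ(A) = 3

Enumerate directed cycles and compute their means (weight / length). Sample:
  cycle 0 → 0: weight = 9, length = 1, mean = 9/1 ≈ 9.000
  cycle 1 → 1: weight = 3, length = 1, mean = 3/1 ≈ 3.000
  cycle 0 → 1 → 0: weight = 11, length = 2, mean = 11/2 ≈ 5.500
  cycle 1 → 0 → 1: weight = 11, length = 2, mean = 11/2 ≈ 5.500
Minimum mean = 3.000, attained e.g. along the cycle 1 → 1 with weight 3 and length 1. So λ(A) = 3/1 = 3.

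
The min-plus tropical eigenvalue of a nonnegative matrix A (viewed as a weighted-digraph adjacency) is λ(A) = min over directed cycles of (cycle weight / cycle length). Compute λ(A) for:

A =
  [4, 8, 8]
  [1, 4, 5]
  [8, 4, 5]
λ(A) = 4

Enumerate directed cycles and compute their means (weight / length). Sample:
  cycle 0 → 0: weight = 4, length = 1, mean = 4/1 ≈ 4.000
  cycle 1 → 1: weight = 4, length = 1, mean = 4/1 ≈ 4.000
  cycle 2 → 2: weight = 5, length = 1, mean = 5/1 ≈ 5.000
  cycle 0 → 1 → 0: weight = 9, length = 2, mean = 9/2 ≈ 4.500
  cycle 0 → 2 → 0: weight = 16, length = 2, mean = 16/2 ≈ 8.000
  cycle 1 → 0 → 1: weight = 9, length = 2, mean = 9/2 ≈ 4.500
Minimum mean = 4.000, attained e.g. along the cycle 0 → 0 with weight 4 and length 1. So λ(A) = 4/1 = 4.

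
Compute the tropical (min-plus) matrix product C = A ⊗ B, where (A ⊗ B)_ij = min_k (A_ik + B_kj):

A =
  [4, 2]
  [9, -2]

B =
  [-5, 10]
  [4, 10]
A ⊗ B =
  [-1, 12]
  [2, 8]

Apply the min-plus product entry-by-entry:
  C[0][0] = min over k of (A[0][0] + B[0][0] = 4 + -5 = -1, A[0][1] + B[1][0] = 2 + 4 = 6) = -1 (attained at k = 0)
  C[0][1] = min over k of (A[0][0] + B[0][1] = 4 + 10 = 14, A[0][1] + B[1][1] = 2 + 10 = 12) = 12 (attained at k = 1)
  C[1][0] = min over k of (A[1][0] + B[0][0] = 9 + -5 = 4, A[1][1] + B[1][0] = -2 + 4 = 2) = 2 (attained at k = 1)
  C[1][1] = min over k of (A[1][0] + B[0][1] = 9 + 10 = 19, A[1][1] + B[1][1] = -2 + 10 = 8) = 8 (attained at k = 1)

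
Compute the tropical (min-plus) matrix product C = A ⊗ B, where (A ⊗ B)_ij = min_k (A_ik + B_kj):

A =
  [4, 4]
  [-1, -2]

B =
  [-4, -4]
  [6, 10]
A ⊗ B =
  [0, 0]
  [-5, -5]

Apply the min-plus product entry-by-entry:
  C[0][0] = min over k of (A[0][0] + B[0][0] = 4 + -4 = 0, A[0][1] + B[1][0] = 4 + 6 = 10) = 0 (attained at k = 0)
  C[0][1] = min over k of (A[0][0] + B[0][1] = 4 + -4 = 0, A[0][1] + B[1][1] = 4 + 10 = 14) = 0 (attained at k = 0)
  C[1][0] = min over k of (A[1][0] + B[0][0] = -1 + -4 = -5, A[1][1] + B[1][0] = -2 + 6 = 4) = -5 (attained at k = 0)
  C[1][1] = min over k of (A[1][0] + B[0][1] = -1 + -4 = -5, A[1][1] + B[1][1] = -2 + 10 = 8) = -5 (attained at k = 0)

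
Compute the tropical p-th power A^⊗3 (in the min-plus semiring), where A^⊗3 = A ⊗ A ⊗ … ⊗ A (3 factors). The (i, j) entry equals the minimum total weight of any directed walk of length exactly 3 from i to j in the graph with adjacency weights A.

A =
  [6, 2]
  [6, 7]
A^⊗3 =
  [14, 10]
  [14, 14]

Each entry (A^⊗3)_ij equals the minimum over all length-3 walks i = v_0 → v_1 → … → v_3 = j of Σ_t A[v_t][v_{t+1}]. For example, for (i, j) = (0, 1) we minimise over 4 possible intermediate vertex sequences; the minimum is 10, attained along the walk 0 → 1 → 0 → 1.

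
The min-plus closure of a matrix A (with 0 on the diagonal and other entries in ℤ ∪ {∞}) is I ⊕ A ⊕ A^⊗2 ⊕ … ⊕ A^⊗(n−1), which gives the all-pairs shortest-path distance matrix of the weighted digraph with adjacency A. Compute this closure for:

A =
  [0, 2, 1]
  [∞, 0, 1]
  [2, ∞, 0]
Closure =
  [0, 2, 1]
  [3, 0, 1]
  [2, 4, 0]

This is the Floyd-Warshall all-pairs shortest-path computation. For each intermediate vertex k = 0, 1, …, 2, update dist[i][j] ← min(dist[i][j], dist[i][k] + dist[k][j]). The final matrix gives, for each (i, j), the minimum total weight of any directed path from i to j (possibly empty when i = j).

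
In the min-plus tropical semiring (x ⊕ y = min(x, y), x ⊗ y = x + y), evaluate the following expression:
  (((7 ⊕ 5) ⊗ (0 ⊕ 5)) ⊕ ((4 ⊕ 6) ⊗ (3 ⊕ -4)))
(((7 ⊕ 5) ⊗ (0 ⊕ 5)) ⊕ ((4 ⊕ 6) ⊗ (3 ⊕ -4))) = 0

Expand innermost to outermost. Recall ⊕ takes the minimum of its arguments and ⊗ takes their sum. Working out the expression (((7 ⊕ 5) ⊗ (0 ⊕ 5)) ⊕ ((4 ⊕ 6) ⊗ (3 ⊕ -4))) gives 0.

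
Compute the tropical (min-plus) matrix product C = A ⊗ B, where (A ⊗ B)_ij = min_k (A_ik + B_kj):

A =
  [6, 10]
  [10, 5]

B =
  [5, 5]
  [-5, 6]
A ⊗ B =
  [5, 11]
  [0, 11]

Apply the min-plus product entry-by-entry:
  C[0][0] = min over k of (A[0][0] + B[0][0] = 6 + 5 = 11, A[0][1] + B[1][0] = 10 + -5 = 5) = 5 (attained at k = 1)
  C[0][1] = min over k of (A[0][0] + B[0][1] = 6 + 5 = 11, A[0][1] + B[1][1] = 10 + 6 = 16) = 11 (attained at k = 0)
  C[1][0] = min over k of (A[1][0] + B[0][0] = 10 + 5 = 15, A[1][1] + B[1][0] = 5 + -5 = 0) = 0 (attained at k = 1)
  C[1][1] = min over k of (A[1][0] + B[0][1] = 10 + 5 = 15, A[1][1] + B[1][1] = 5 + 6 = 11) = 11 (attained at k = 1)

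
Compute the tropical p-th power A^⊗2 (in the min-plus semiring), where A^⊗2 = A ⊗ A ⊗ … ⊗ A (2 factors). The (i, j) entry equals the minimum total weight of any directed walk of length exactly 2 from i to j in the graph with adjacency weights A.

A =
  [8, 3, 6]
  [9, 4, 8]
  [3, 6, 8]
A^⊗2 =
  [9, 7, 11]
  [11, 8, 12]
  [11, 6, 9]

Each entry (A^⊗2)_ij equals the minimum over all length-2 walks i = v_0 → v_1 → … → v_2 = j of Σ_t A[v_t][v_{t+1}]. For example, for (i, j) = (0, 2) we minimise over 3 possible intermediate vertex sequences; the minimum is 11, attained along the walk 0 → 1 → 2.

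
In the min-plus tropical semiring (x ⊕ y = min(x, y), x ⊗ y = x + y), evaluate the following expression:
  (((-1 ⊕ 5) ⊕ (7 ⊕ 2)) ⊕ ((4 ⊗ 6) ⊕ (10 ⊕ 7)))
(((-1 ⊕ 5) ⊕ (7 ⊕ 2)) ⊕ ((4 ⊗ 6) ⊕ (10 ⊕ 7))) = -1

Expand innermost to outermost. Recall ⊕ takes the minimum of its arguments and ⊗ takes their sum. Working out the expression (((-1 ⊕ 5) ⊕ (7 ⊕ 2)) ⊕ ((4 ⊗ 6) ⊕ (10 ⊕ 7))) gives -1.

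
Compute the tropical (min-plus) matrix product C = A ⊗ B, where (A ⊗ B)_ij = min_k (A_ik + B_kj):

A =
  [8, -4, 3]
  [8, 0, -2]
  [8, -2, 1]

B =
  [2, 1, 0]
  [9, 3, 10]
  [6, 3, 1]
A ⊗ B =
  [5, -1, 4]
  [4, 1, -1]
  [7, 1, 2]

Apply the min-plus product entry-by-entry:
  C[0][0] = min over k of (A[0][0] + B[0][0] = 8 + 2 = 10, A[0][1] + B[1][0] = -4 + 9 = 5, A[0][2] + B[2][0] = 3 + 6 = 9) = 5 (attained at k = 1)
  C[0][1] = min over k of (A[0][0] + B[0][1] = 8 + 1 = 9, A[0][1] + B[1][1] = -4 + 3 = -1, A[0][2] + B[2][1] = 3 + 3 = 6) = -1 (attained at k = 1)
  C[0][2] = min over k of (A[0][0] + B[0][2] = 8 + 0 = 8, A[0][1] + B[1][2] = -4 + 10 = 6, A[0][2] + B[2][2] = 3 + 1 = 4) = 4 (attained at k = 2)
  C[1][0] = min over k of (A[1][0] + B[0][0] = 8 + 2 = 10, A[1][1] + B[1][0] = 0 + 9 = 9, A[1][2] + B[2][0] = -2 + 6 = 4) = 4 (attained at k = 2)
  C[1][1] = min over k of (A[1][0] + B[0][1] = 8 + 1 = 9, A[1][1] + B[1][1] = 0 + 3 = 3, A[1][2] + B[2][1] = -2 + 3 = 1) = 1 (attained at k = 2)
  C[1][2] = min over k of (A[1][0] + B[0][2] = 8 + 0 = 8, A[1][1] + B[1][2] = 0 + 10 = 10, A[1][2] + B[2][2] = -2 + 1 = -1) = -1 (attained at k = 2)
  C[2][0] = min over k of (A[2][0] + B[0][0] = 8 + 2 = 10, A[2][1] + B[1][0] = -2 + 9 = 7, A[2][2] + B[2][0] = 1 + 6 = 7) = 7 (attained at k = 1)
  C[2][1] = min over k of (A[2][0] + B[0][1] = 8 + 1 = 9, A[2][1] + B[1][1] = -2 + 3 = 1, A[2][2] + B[2][1] = 1 + 3 = 4) = 1 (attained at k = 1)
  C[2][2] = min over k of (A[2][0] + B[0][2] = 8 + 0 = 8, A[2][1] + B[1][2] = -2 + 10 = 8, A[2][2] + B[2][2] = 1 + 1 = 2) = 2 (attained at k = 2)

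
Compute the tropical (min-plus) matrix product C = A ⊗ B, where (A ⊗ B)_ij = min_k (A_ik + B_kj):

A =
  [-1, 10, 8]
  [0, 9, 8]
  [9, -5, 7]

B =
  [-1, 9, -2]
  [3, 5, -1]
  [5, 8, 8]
A ⊗ B =
  [-2, 8, -3]
  [-1, 9, -2]
  [-2, 0, -6]

Apply the min-plus product entry-by-entry:
  C[0][0] = min over k of (A[0][0] + B[0][0] = -1 + -1 = -2, A[0][1] + B[1][0] = 10 + 3 = 13, A[0][2] + B[2][0] = 8 + 5 = 13) = -2 (attained at k = 0)
  C[0][1] = min over k of (A[0][0] + B[0][1] = -1 + 9 = 8, A[0][1] + B[1][1] = 10 + 5 = 15, A[0][2] + B[2][1] = 8 + 8 = 16) = 8 (attained at k = 0)
  C[0][2] = min over k of (A[0][0] + B[0][2] = -1 + -2 = -3, A[0][1] + B[1][2] = 10 + -1 = 9, A[0][2] + B[2][2] = 8 + 8 = 16) = -3 (attained at k = 0)
  C[1][0] = min over k of (A[1][0] + B[0][0] = 0 + -1 = -1, A[1][1] + B[1][0] = 9 + 3 = 12, A[1][2] + B[2][0] = 8 + 5 = 13) = -1 (attained at k = 0)
  C[1][1] = min over k of (A[1][0] + B[0][1] = 0 + 9 = 9, A[1][1] + B[1][1] = 9 + 5 = 14, A[1][2] + B[2][1] = 8 + 8 = 16) = 9 (attained at k = 0)
  C[1][2] = min over k of (A[1][0] + B[0][2] = 0 + -2 = -2, A[1][1] + B[1][2] = 9 + -1 = 8, A[1][2] + B[2][2] = 8 + 8 = 16) = -2 (attained at k = 0)
  C[2][0] = min over k of (A[2][0] + B[0][0] = 9 + -1 = 8, A[2][1] + B[1][0] = -5 + 3 = -2, A[2][2] + B[2][0] = 7 + 5 = 12) = -2 (attained at k = 1)
  C[2][1] = min over k of (A[2][0] + B[0][1] = 9 + 9 = 18, A[2][1] + B[1][1] = -5 + 5 = 0, A[2][2] + B[2][1] = 7 + 8 = 15) = 0 (attained at k = 1)
  C[2][2] = min over k of (A[2][0] + B[0][2] = 9 + -2 = 7, A[2][1] + B[1][2] = -5 + -1 = -6, A[2][2] + B[2][2] = 7 + 8 = 15) = -6 (attained at k = 1)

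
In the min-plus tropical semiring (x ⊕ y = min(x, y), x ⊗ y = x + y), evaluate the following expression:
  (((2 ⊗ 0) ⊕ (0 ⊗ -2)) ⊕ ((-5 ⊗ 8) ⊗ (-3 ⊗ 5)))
(((2 ⊗ 0) ⊕ (0 ⊗ -2)) ⊕ ((-5 ⊗ 8) ⊗ (-3 ⊗ 5))) = -2

Expand innermost to outermost. Recall ⊕ takes the minimum of its arguments and ⊗ takes their sum. Working out the expression (((2 ⊗ 0) ⊕ (0 ⊗ -2)) ⊕ ((-5 ⊗ 8) ⊗ (-3 ⊗ 5))) gives -2.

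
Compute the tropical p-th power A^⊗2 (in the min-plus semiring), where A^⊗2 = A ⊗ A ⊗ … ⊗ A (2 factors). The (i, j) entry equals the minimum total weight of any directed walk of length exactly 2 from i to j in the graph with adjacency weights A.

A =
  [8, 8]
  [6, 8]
A^⊗2 =
  [14, 16]
  [14, 14]

Each entry (A^⊗2)_ij equals the minimum over all length-2 walks i = v_0 → v_1 → … → v_2 = j of Σ_t A[v_t][v_{t+1}]. For example, for (i, j) = (0, 1) we minimise over 2 possible intermediate vertex sequences; the minimum is 16, attained along the walk 0 → 0 → 1.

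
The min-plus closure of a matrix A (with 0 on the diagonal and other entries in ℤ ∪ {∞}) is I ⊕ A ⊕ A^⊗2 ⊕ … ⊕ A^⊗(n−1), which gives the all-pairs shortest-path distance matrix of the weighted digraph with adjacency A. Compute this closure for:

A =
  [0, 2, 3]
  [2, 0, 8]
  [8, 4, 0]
Closure =
  [0, 2, 3]
  [2, 0, 5]
  [6, 4, 0]

This is the Floyd-Warshall all-pairs shortest-path computation. For each intermediate vertex k = 0, 1, …, 2, update dist[i][j] ← min(dist[i][j], dist[i][k] + dist[k][j]). The final matrix gives, for each (i, j), the minimum total weight of any directed path from i to j (possibly empty when i = j).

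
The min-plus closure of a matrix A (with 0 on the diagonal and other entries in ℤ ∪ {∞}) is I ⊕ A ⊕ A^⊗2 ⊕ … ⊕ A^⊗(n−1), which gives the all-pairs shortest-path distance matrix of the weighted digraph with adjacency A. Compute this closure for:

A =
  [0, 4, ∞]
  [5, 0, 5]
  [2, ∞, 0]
Closure =
  [0, 4, 9]
  [5, 0, 5]
  [2, 6, 0]

This is the Floyd-Warshall all-pairs shortest-path computation. For each intermediate vertex k = 0, 1, …, 2, update dist[i][j] ← min(dist[i][j], dist[i][k] + dist[k][j]). The final matrix gives, for each (i, j), the minimum total weight of any directed path from i to j (possibly empty when i = j).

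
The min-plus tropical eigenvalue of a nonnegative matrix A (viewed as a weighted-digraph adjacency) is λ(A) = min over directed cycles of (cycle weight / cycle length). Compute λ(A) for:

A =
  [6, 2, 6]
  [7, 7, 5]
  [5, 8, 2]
λ(A) = 2

Enumerate directed cycles and compute their means (weight / length). Sample:
  cycle 0 → 0: weight = 6, length = 1, mean = 6/1 ≈ 6.000
  cycle 1 → 1: weight = 7, length = 1, mean = 7/1 ≈ 7.000
  cycle 2 → 2: weight = 2, length = 1, mean = 2/1 ≈ 2.000
  cycle 0 → 1 → 0: weight = 9, length = 2, mean = 9/2 ≈ 4.500
  cycle 0 → 2 → 0: weight = 11, length = 2, mean = 11/2 ≈ 5.500
  cycle 1 → 0 → 1: weight = 9, length = 2, mean = 9/2 ≈ 4.500
Minimum mean = 2.000, attained e.g. along the cycle 2 → 2 with weight 2 and length 1. So λ(A) = 2/1 = 2.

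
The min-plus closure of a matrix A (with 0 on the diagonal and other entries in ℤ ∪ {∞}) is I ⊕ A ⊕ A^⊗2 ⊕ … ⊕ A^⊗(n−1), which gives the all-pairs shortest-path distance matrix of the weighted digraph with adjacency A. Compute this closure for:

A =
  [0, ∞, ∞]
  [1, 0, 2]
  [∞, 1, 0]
Closure =
  [0, ∞, ∞]
  [1, 0, 2]
  [2, 1, 0]

This is the Floyd-Warshall all-pairs shortest-path computation. For each intermediate vertex k = 0, 1, …, 2, update dist[i][j] ← min(dist[i][j], dist[i][k] + dist[k][j]). The final matrix gives, for each (i, j), the minimum total weight of any directed path from i to j (possibly empty when i = j).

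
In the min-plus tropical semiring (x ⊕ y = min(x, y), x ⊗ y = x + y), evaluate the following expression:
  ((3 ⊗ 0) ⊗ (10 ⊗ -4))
((3 ⊗ 0) ⊗ (10 ⊗ -4)) = 9

Expand innermost to outermost. Recall ⊕ takes the minimum of its arguments and ⊗ takes their sum. Working out the expression ((3 ⊗ 0) ⊗ (10 ⊗ -4)) gives 9.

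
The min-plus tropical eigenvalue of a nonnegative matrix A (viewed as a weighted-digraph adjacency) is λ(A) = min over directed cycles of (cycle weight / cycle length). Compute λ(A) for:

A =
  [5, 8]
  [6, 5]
λ(A) = 5

Enumerate directed cycles and compute their means (weight / length). Sample:
  cycle 0 → 0: weight = 5, length = 1, mean = 5/1 ≈ 5.000
  cycle 1 → 1: weight = 5, length = 1, mean = 5/1 ≈ 5.000
  cycle 0 → 1 → 0: weight = 14, length = 2, mean = 14/2 ≈ 7.000
  cycle 1 → 0 → 1: weight = 14, length = 2, mean = 14/2 ≈ 7.000
Minimum mean = 5.000, attained e.g. along the cycle 0 → 0 with weight 5 and length 1. So λ(A) = 5/1 = 5.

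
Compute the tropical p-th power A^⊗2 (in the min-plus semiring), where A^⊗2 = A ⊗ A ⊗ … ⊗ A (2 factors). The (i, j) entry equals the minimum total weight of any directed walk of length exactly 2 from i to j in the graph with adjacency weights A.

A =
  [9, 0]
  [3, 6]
A^⊗2 =
  [3, 6]
  [9, 3]

Each entry (A^⊗2)_ij equals the minimum over all length-2 walks i = v_0 → v_1 → … → v_2 = j of Σ_t A[v_t][v_{t+1}]. For example, for (i, j) = (0, 1) we minimise over 2 possible intermediate vertex sequences; the minimum is 6, attained along the walk 0 → 1 → 1.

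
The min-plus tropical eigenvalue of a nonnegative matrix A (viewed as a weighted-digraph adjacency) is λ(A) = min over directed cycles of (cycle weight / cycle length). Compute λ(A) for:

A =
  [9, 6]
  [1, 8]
λ(A) = 7/2

Enumerate directed cycles and compute their means (weight / length). Sample:
  cycle 0 → 0: weight = 9, length = 1, mean = 9/1 ≈ 9.000
  cycle 1 → 1: weight = 8, length = 1, mean = 8/1 ≈ 8.000
  cycle 0 → 1 → 0: weight = 7, length = 2, mean = 7/2 ≈ 3.500
  cycle 1 → 0 → 1: weight = 7, length = 2, mean = 7/2 ≈ 3.500
Minimum mean = 3.500, attained e.g. along the cycle 0 → 1 → 0 with weight 7 and length 2. So λ(A) = 7/2 = 7/2.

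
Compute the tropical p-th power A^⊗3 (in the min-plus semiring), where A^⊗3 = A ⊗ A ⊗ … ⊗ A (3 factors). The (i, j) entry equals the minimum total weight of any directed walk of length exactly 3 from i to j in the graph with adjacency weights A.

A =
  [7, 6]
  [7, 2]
A^⊗3 =
  [15, 10]
  [11, 6]

Each entry (A^⊗3)_ij equals the minimum over all length-3 walks i = v_0 → v_1 → … → v_3 = j of Σ_t A[v_t][v_{t+1}]. For example, for (i, j) = (0, 1) we minimise over 4 possible intermediate vertex sequences; the minimum is 10, attained along the walk 0 → 1 → 1 → 1.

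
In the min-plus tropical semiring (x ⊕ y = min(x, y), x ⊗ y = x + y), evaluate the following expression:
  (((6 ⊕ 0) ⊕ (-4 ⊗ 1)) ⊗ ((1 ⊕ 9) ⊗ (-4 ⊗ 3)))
(((6 ⊕ 0) ⊕ (-4 ⊗ 1)) ⊗ ((1 ⊕ 9) ⊗ (-4 ⊗ 3))) = -3

Expand innermost to outermost. Recall ⊕ takes the minimum of its arguments and ⊗ takes their sum. Working out the expression (((6 ⊕ 0) ⊕ (-4 ⊗ 1)) ⊗ ((1 ⊕ 9) ⊗ (-4 ⊗ 3))) gives -3.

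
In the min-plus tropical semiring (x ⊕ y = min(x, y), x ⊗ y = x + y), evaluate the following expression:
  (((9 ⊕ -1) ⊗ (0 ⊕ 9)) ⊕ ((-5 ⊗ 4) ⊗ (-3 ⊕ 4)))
(((9 ⊕ -1) ⊗ (0 ⊕ 9)) ⊕ ((-5 ⊗ 4) ⊗ (-3 ⊕ 4))) = -4

Expand innermost to outermost. Recall ⊕ takes the minimum of its arguments and ⊗ takes their sum. Working out the expression (((9 ⊕ -1) ⊗ (0 ⊕ 9)) ⊕ ((-5 ⊗ 4) ⊗ (-3 ⊕ 4))) gives -4.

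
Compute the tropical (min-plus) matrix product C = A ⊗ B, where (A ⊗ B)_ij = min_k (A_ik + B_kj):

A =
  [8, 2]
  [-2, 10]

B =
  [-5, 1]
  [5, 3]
A ⊗ B =
  [3, 5]
  [-7, -1]

Apply the min-plus product entry-by-entry:
  C[0][0] = min over k of (A[0][0] + B[0][0] = 8 + -5 = 3, A[0][1] + B[1][0] = 2 + 5 = 7) = 3 (attained at k = 0)
  C[0][1] = min over k of (A[0][0] + B[0][1] = 8 + 1 = 9, A[0][1] + B[1][1] = 2 + 3 = 5) = 5 (attained at k = 1)
  C[1][0] = min over k of (A[1][0] + B[0][0] = -2 + -5 = -7, A[1][1] + B[1][0] = 10 + 5 = 15) = -7 (attained at k = 0)
  C[1][1] = min over k of (A[1][0] + B[0][1] = -2 + 1 = -1, A[1][1] + B[1][1] = 10 + 3 = 13) = -1 (attained at k = 0)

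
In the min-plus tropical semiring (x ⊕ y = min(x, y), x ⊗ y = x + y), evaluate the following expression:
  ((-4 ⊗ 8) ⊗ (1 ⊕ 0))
((-4 ⊗ 8) ⊗ (1 ⊕ 0)) = 4

Expand innermost to outermost. Recall ⊕ takes the minimum of its arguments and ⊗ takes their sum. Working out the expression ((-4 ⊗ 8) ⊗ (1 ⊕ 0)) gives 4.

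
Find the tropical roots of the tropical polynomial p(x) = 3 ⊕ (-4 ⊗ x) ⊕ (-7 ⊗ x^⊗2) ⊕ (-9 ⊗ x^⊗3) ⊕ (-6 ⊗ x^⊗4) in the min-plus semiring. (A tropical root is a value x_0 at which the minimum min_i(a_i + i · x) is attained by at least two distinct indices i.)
Roots: {-3, 2, 3, 7}

Each tropical root is a break point of the lower envelope of the lines y = a_i + i · x (there are 5 lines, with slopes 0, 1, ..., 4). Only the lines that attain the minimum somewhere contribute to roots; other lines are dominated. Here the surviving (envelope) indices are i = 4, i = 3, i = 2, i = 1, i = 0.
Intersections between consecutive envelope lines give the roots: for adjacent envelope indices i < j the intersection is x = (a_i − a_j) / (j − i). Reading off the sorted break points: {-3, 2, 3, 7}.
Verification: at each break x_0, at least two indices attain the minimum of min_i(a_i + i · x_0).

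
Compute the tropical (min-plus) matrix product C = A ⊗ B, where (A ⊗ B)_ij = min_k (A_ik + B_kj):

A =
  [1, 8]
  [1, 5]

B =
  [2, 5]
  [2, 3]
A ⊗ B =
  [3, 6]
  [3, 6]

Apply the min-plus product entry-by-entry:
  C[0][0] = min over k of (A[0][0] + B[0][0] = 1 + 2 = 3, A[0][1] + B[1][0] = 8 + 2 = 10) = 3 (attained at k = 0)
  C[0][1] = min over k of (A[0][0] + B[0][1] = 1 + 5 = 6, A[0][1] + B[1][1] = 8 + 3 = 11) = 6 (attained at k = 0)
  C[1][0] = min over k of (A[1][0] + B[0][0] = 1 + 2 = 3, A[1][1] + B[1][0] = 5 + 2 = 7) = 3 (attained at k = 0)
  C[1][1] = min over k of (A[1][0] + B[0][1] = 1 + 5 = 6, A[1][1] + B[1][1] = 5 + 3 = 8) = 6 (attained at k = 0)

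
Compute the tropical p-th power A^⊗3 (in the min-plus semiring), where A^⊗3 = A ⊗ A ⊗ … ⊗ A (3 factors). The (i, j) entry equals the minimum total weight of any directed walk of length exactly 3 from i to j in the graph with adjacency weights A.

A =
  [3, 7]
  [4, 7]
A^⊗3 =
  [9, 13]
  [10, 14]

Each entry (A^⊗3)_ij equals the minimum over all length-3 walks i = v_0 → v_1 → … → v_3 = j of Σ_t A[v_t][v_{t+1}]. For example, for (i, j) = (0, 1) we minimise over 4 possible intermediate vertex sequences; the minimum is 13, attained along the walk 0 → 0 → 0 → 1.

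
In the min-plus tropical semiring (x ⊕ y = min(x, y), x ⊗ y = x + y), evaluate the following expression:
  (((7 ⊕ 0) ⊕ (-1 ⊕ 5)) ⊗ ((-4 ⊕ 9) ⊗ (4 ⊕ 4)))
(((7 ⊕ 0) ⊕ (-1 ⊕ 5)) ⊗ ((-4 ⊕ 9) ⊗ (4 ⊕ 4))) = -1

Expand innermost to outermost. Recall ⊕ takes the minimum of its arguments and ⊗ takes their sum. Working out the expression (((7 ⊕ 0) ⊕ (-1 ⊕ 5)) ⊗ ((-4 ⊕ 9) ⊗ (4 ⊕ 4))) gives -1.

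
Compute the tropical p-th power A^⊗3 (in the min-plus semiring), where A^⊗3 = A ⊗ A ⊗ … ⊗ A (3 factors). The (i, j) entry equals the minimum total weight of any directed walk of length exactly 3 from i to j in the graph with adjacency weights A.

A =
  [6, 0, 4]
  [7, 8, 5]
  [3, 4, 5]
A^⊗3 =
  [8, 7, 10]
  [13, 8, 12]
  [10, 8, 8]

Each entry (A^⊗3)_ij equals the minimum over all length-3 walks i = v_0 → v_1 → … → v_3 = j of Σ_t A[v_t][v_{t+1}]. For example, for (i, j) = (0, 2) we minimise over 9 possible intermediate vertex sequences; the minimum is 10, attained along the walk 0 → 1 → 2 → 2.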